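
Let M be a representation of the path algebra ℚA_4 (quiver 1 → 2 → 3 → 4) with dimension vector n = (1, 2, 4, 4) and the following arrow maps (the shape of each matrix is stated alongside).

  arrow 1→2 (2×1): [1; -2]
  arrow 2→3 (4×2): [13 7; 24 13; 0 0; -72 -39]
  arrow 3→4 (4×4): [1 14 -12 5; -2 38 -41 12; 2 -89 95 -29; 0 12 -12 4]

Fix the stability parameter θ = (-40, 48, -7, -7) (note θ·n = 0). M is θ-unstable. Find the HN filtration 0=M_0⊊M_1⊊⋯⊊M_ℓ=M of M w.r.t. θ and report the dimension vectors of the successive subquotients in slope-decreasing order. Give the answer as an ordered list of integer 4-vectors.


Barcode: M ≅ I[1,4], I[2,3], I[3,4]^2, I[4,4]. HN layers by μ_θ (4 steps, strictly decreasing):
  μ^(1)=41/2; μ^(2)=34/3; μ^(3)=-7; μ^(4)=-40

((0, 1, 1, 0); (0, 1, 1, 1); (0, 0, 2, 3); (1, 0, 0, 0))


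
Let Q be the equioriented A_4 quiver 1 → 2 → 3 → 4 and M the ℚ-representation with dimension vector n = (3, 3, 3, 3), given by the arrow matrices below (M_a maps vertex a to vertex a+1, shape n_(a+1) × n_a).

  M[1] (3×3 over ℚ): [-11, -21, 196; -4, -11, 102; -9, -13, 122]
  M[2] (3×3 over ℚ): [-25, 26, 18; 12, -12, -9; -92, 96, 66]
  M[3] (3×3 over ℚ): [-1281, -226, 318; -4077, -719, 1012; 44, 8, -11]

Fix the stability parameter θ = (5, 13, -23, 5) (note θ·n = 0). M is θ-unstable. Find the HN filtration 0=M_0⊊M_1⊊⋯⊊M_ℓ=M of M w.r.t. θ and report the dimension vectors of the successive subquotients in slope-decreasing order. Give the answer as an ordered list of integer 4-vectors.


Via rank(M_{q-1}∘⋯∘M_p): M ≅ I[1,2], I[1,4]^2, I[3,4].
μ_θ-semistable layers: μ^(1)=13; μ^(2)=5; μ^(3)=-5/3; μ^(4)=-23

((0, 1, 0, 0); (1, 0, 0, 3); (2, 2, 2, 0); (0, 0, 1, 0))


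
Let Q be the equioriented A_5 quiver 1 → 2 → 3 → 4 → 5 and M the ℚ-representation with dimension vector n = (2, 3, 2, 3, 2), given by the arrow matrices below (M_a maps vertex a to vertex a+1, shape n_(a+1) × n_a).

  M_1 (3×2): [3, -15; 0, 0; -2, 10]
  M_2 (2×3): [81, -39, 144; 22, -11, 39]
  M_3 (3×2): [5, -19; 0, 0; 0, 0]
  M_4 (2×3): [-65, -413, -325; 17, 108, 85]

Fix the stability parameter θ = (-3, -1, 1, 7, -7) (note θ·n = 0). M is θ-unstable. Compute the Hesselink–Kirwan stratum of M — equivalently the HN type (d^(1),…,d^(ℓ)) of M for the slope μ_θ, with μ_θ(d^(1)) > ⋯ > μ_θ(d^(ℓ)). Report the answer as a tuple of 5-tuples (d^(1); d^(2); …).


Via rank(M_{q-1}∘⋯∘M_p): M ≅ I[1,1], I[1,5], I[2,2], I[2,3], I[4,4], I[4,5].
μ_θ-semistable layers: μ^(1)=7; μ^(2)=1; μ^(3)=1/3; μ^(4)=0; μ^(5)=-1; μ^(6)=-3

((0, 0, 0, 1, 0); (0, 0, 1, 0, 0); (0, 0, 1, 1, 1); (0, 0, 0, 1, 1); (0, 3, 0, 0, 0); (2, 0, 0, 0, 0))


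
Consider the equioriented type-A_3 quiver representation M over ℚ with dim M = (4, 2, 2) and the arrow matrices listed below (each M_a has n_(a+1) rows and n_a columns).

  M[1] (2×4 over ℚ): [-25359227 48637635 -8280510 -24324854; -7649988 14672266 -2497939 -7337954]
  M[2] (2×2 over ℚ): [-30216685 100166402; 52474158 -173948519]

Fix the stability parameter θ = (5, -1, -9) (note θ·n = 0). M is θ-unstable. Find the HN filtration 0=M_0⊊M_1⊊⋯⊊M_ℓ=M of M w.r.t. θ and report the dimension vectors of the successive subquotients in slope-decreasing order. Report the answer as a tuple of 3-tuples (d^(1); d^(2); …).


Barcode: M ≅ I[1,1]^2, I[1,3]^2. HN layers by μ_θ (2 steps, strictly decreasing):
  μ^(1)=5; μ^(2)=-5/3

((2, 0, 0); (2, 2, 2))


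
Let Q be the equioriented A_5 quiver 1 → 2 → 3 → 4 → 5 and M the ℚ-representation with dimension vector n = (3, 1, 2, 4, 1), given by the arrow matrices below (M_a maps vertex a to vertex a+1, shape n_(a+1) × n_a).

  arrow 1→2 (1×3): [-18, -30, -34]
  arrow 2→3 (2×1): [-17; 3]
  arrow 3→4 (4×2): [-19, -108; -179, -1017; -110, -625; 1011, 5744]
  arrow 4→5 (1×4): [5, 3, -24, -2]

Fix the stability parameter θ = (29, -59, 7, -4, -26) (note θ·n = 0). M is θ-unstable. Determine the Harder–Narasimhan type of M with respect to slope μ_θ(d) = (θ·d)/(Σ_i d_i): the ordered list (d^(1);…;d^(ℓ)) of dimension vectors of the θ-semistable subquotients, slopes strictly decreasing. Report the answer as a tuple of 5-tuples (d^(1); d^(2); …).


Interval decomposition of M: I[1,1]^2, I[1,5], I[3,4], I[4,4]^2.
HN type (ℓ=5): μ^(1)=29; μ^(2)=3/2; μ^(3)=-4; μ^(4)=-23/3; μ^(5)=-15

((2, 0, 0, 0, 0); (0, 0, 1, 1, 0); (0, 0, 0, 2, 0); (0, 0, 1, 1, 1); (1, 1, 0, 0, 0))


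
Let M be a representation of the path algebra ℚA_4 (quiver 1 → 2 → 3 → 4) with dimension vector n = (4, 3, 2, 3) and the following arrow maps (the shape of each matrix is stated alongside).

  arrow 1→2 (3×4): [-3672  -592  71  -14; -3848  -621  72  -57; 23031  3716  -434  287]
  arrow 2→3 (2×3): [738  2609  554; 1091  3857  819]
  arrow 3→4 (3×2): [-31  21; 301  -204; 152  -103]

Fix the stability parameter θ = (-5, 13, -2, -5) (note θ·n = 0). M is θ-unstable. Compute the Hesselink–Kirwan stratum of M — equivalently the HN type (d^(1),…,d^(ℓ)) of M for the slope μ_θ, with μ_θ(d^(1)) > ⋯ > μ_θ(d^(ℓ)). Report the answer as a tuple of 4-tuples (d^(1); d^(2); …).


Barcode: M ≅ I[1,1], I[1,2], I[1,4]^2, I[4,4]. HN layers by μ_θ (3 steps, strictly decreasing):
  μ^(1)=13; μ^(2)=2; μ^(3)=-5

((0, 1, 0, 0); (0, 2, 2, 2); (4, 0, 0, 1))


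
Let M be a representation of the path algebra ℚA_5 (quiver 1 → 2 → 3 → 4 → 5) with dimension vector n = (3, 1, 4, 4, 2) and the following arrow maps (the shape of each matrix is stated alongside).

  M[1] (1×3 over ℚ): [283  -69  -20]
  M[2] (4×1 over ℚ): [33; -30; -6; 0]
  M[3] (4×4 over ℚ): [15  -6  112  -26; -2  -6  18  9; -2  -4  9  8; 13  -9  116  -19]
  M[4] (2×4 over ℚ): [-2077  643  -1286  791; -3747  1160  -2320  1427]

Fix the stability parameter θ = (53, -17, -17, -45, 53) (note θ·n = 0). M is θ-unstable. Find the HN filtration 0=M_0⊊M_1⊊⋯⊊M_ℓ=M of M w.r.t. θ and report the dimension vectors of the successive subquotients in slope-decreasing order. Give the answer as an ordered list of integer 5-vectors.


Barcode: M ≅ I[1,1]^2, I[1,4], I[3,4], I[3,5]^2. HN layers by μ_θ (3 steps, strictly decreasing):
  μ^(1)=53; μ^(2)=-13/2; μ^(3)=-31

((2, 0, 0, 0, 2); (1, 1, 1, 1, 0); (0, 0, 3, 3, 0))


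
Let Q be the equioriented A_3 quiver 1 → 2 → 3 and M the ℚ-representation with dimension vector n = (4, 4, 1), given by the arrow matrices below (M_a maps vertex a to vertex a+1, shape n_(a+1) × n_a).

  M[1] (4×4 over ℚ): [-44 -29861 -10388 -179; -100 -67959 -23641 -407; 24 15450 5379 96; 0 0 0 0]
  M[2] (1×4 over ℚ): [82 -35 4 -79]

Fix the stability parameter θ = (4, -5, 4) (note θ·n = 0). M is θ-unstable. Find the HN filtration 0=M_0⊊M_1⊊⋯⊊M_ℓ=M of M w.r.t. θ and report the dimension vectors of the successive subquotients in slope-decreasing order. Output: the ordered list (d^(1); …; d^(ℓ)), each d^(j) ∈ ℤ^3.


Via rank(M_{q-1}∘⋯∘M_p): M ≅ I[1,1]^2, I[1,2], I[1,3], I[2,2]^2.
μ_θ-semistable layers: μ^(1)=4; μ^(2)=-1/2; μ^(3)=-5

((2, 0, 1); (2, 2, 0); (0, 2, 0))


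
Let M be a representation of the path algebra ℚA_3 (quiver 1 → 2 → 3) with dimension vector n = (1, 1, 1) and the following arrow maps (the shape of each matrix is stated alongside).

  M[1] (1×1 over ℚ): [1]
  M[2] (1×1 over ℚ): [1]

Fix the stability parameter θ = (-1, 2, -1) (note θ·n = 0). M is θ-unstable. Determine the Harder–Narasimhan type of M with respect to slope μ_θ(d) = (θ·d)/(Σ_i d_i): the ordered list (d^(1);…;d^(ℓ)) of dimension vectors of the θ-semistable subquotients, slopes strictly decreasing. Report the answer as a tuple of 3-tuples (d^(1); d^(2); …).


Barcode: M ≅ I[1,3]. HN layers by μ_θ (2 steps, strictly decreasing):
  μ^(1)=1/2; μ^(2)=-1

((0, 1, 1); (1, 0, 0))


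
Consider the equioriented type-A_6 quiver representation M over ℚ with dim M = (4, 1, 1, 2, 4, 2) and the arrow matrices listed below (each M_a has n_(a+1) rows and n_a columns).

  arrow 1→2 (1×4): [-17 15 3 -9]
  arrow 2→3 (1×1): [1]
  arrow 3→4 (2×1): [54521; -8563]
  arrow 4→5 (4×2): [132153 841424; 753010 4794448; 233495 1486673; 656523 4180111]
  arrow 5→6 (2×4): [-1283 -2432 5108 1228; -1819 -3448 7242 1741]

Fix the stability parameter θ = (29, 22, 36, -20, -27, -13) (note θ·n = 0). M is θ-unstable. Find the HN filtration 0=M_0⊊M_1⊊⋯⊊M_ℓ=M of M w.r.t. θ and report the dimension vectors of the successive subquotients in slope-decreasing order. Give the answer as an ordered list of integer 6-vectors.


Barcode: M ≅ I[1,1]^3, I[1,6], I[4,6], I[5,5]^2. HN layers by μ_θ (5 steps, strictly decreasing):
  μ^(1)=29; μ^(2)=9/2; μ^(3)=-13; μ^(4)=-47/2; μ^(5)=-27

((3, 0, 0, 0, 0, 0); (1, 1, 1, 1, 1, 1); (0, 0, 0, 0, 0, 1); (0, 0, 0, 1, 1, 0); (0, 0, 0, 0, 2, 0))


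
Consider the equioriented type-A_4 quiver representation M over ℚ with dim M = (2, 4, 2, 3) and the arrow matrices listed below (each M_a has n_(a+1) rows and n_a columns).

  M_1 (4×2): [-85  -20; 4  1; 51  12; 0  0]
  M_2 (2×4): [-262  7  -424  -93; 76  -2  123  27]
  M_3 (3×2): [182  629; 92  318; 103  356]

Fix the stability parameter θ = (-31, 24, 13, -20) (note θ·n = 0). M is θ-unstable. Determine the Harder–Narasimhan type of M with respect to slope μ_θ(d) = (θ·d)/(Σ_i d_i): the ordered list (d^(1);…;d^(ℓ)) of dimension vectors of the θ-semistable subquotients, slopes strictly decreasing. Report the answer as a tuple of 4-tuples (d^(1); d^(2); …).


Via rank(M_{q-1}∘⋯∘M_p): M ≅ I[1,4]^2, I[2,2]^2, I[4,4].
μ_θ-semistable layers: μ^(1)=24; μ^(2)=17/3; μ^(3)=-20; μ^(4)=-31

((0, 2, 0, 0); (0, 2, 2, 2); (0, 0, 0, 1); (2, 0, 0, 0))


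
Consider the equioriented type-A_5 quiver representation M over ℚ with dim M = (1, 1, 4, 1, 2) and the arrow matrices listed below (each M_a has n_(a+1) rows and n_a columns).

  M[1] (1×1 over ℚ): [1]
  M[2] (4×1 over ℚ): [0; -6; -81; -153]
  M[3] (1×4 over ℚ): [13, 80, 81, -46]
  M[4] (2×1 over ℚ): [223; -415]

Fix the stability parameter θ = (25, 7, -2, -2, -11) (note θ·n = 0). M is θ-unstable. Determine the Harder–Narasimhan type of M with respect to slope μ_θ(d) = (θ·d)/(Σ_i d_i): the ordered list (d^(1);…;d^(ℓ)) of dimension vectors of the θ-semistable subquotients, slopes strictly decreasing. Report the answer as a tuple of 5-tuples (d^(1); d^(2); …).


Barcode: M ≅ I[1,5], I[3,3]^3, I[5,5]. HN layers by μ_θ (3 steps, strictly decreasing):
  μ^(1)=17/5; μ^(2)=-2; μ^(3)=-11

((1, 1, 1, 1, 1); (0, 0, 3, 0, 0); (0, 0, 0, 0, 1))


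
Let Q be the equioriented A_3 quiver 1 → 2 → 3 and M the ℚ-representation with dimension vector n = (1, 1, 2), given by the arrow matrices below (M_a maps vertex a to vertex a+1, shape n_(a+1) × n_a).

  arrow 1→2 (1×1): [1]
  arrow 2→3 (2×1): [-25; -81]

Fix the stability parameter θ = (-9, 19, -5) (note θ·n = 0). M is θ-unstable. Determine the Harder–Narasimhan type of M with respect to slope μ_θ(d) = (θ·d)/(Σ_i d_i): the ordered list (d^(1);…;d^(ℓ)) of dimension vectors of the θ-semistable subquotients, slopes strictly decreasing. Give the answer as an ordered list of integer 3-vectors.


Interval decomposition of M: I[1,3], I[3,3].
HN type (ℓ=3): μ^(1)=7; μ^(2)=-5; μ^(3)=-9

((0, 1, 1); (0, 0, 1); (1, 0, 0))


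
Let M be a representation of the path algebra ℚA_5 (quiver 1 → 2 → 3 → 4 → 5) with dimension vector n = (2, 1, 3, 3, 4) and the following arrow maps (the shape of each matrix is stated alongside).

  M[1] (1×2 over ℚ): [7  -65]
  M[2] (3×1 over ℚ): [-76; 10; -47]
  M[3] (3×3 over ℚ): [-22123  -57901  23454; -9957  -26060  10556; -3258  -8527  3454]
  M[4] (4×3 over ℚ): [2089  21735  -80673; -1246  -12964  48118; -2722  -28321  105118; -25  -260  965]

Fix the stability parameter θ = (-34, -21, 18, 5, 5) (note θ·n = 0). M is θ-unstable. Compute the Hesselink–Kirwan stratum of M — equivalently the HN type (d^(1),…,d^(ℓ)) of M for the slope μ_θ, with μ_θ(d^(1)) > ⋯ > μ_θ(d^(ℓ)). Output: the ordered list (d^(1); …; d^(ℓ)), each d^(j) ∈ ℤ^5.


Via rank(M_{q-1}∘⋯∘M_p): M ≅ I[1,1], I[1,3], I[3,5]^2, I[4,4], I[5,5]^2.
μ_θ-semistable layers: μ^(1)=18; μ^(2)=28/3; μ^(3)=5; μ^(4)=-21; μ^(5)=-34

((0, 0, 1, 0, 0); (0, 0, 2, 2, 2); (0, 0, 0, 1, 2); (0, 1, 0, 0, 0); (2, 0, 0, 0, 0))


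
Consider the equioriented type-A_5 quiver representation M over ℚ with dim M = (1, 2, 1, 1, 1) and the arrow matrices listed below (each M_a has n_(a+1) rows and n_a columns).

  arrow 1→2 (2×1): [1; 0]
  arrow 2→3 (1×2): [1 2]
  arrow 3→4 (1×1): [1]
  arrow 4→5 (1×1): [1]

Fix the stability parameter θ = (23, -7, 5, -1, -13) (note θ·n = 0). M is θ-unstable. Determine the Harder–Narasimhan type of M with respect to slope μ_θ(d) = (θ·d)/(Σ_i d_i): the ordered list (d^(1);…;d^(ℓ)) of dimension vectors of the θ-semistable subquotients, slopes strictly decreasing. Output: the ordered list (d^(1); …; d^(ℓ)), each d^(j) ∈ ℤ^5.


Interval decomposition of M: I[1,5], I[2,2].
HN type (ℓ=2): μ^(1)=7/5; μ^(2)=-7

((1, 1, 1, 1, 1); (0, 1, 0, 0, 0))


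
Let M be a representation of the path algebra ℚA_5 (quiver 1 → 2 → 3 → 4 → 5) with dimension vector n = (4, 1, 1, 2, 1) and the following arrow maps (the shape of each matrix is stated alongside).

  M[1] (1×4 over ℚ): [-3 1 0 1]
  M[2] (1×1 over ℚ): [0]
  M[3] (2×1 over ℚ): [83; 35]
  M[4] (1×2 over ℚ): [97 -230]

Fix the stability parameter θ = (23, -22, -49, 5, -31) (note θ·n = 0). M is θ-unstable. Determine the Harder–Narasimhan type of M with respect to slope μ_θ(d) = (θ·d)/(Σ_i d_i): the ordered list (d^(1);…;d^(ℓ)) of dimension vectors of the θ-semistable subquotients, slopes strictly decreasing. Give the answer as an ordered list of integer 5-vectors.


Interval decomposition of M: I[1,1]^3, I[1,2], I[3,5], I[4,4].
HN type (ℓ=5): μ^(1)=23; μ^(2)=5; μ^(3)=1/2; μ^(4)=-13; μ^(5)=-49

((3, 0, 0, 0, 0); (0, 0, 0, 1, 0); (1, 1, 0, 0, 0); (0, 0, 0, 1, 1); (0, 0, 1, 0, 0))


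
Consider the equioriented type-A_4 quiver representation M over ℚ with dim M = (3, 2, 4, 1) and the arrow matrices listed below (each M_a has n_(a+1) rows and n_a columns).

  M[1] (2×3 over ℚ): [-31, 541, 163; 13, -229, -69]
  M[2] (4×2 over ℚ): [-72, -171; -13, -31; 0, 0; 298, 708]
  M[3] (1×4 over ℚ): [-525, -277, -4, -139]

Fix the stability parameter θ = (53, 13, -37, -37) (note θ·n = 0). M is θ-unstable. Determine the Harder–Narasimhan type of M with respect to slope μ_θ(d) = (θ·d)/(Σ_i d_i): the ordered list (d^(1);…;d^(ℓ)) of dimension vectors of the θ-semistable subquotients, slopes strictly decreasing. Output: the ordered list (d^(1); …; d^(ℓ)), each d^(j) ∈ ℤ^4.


Barcode: M ≅ I[1,1], I[1,3], I[1,4], I[3,3]^2. HN layers by μ_θ (4 steps, strictly decreasing):
  μ^(1)=53; μ^(2)=29/3; μ^(3)=-2; μ^(4)=-37

((1, 0, 0, 0); (1, 1, 1, 0); (1, 1, 1, 1); (0, 0, 2, 0))


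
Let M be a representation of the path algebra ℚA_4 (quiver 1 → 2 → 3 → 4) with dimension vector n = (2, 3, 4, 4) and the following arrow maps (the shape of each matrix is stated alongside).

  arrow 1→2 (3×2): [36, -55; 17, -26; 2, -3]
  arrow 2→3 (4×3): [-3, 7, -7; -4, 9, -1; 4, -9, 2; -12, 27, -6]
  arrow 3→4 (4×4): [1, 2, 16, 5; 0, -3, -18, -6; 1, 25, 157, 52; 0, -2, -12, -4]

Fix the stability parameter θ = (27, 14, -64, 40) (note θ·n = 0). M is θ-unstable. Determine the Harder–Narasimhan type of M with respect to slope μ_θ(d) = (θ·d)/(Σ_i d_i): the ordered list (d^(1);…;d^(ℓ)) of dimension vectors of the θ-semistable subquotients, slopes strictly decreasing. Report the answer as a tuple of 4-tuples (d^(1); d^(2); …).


Via rank(M_{q-1}∘⋯∘M_p): M ≅ I[1,4]^2, I[2,3], I[3,4], I[4,4].
μ_θ-semistable layers: μ^(1)=40; μ^(2)=-23/3; μ^(3)=-25; μ^(4)=-64

((0, 0, 0, 4); (2, 2, 2, 0); (0, 1, 1, 0); (0, 0, 1, 0))


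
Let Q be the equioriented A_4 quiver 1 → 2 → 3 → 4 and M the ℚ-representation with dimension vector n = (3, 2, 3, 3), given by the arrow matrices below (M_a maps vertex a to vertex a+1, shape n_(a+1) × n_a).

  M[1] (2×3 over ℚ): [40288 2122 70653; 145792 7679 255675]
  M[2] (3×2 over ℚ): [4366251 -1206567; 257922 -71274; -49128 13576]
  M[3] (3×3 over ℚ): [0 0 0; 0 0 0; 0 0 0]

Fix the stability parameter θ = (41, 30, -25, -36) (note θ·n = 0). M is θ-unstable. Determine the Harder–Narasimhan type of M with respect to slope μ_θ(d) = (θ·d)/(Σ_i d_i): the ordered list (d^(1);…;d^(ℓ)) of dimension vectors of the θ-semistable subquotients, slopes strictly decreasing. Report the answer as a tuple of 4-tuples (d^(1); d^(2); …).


Via rank(M_{q-1}∘⋯∘M_p): M ≅ I[1,1], I[1,2], I[1,3], I[3,3]^2, I[4,4]^3.
μ_θ-semistable layers: μ^(1)=41; μ^(2)=71/2; μ^(3)=46/3; μ^(4)=-25; μ^(5)=-36

((1, 0, 0, 0); (1, 1, 0, 0); (1, 1, 1, 0); (0, 0, 2, 0); (0, 0, 0, 3))


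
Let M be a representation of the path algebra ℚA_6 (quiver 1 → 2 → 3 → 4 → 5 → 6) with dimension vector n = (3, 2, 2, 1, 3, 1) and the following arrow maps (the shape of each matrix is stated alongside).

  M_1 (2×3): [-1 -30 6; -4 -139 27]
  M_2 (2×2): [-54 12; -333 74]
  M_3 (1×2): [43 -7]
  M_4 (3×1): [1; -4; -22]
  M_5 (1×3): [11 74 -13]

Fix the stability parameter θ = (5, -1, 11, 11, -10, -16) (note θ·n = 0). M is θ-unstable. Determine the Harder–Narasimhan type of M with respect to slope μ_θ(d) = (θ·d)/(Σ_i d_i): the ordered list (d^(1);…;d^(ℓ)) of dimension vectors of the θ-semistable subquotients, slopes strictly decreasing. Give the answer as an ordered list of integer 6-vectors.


Barcode: M ≅ I[1,1], I[1,2], I[1,6], I[3,3], I[5,5]^2. HN layers by μ_θ (5 steps, strictly decreasing):
  μ^(1)=11; μ^(2)=5; μ^(3)=2; μ^(4)=0; μ^(5)=-10

((0, 0, 1, 0, 0, 0); (1, 0, 0, 0, 0, 0); (1, 1, 0, 0, 0, 0); (1, 1, 1, 1, 1, 1); (0, 0, 0, 0, 2, 0))


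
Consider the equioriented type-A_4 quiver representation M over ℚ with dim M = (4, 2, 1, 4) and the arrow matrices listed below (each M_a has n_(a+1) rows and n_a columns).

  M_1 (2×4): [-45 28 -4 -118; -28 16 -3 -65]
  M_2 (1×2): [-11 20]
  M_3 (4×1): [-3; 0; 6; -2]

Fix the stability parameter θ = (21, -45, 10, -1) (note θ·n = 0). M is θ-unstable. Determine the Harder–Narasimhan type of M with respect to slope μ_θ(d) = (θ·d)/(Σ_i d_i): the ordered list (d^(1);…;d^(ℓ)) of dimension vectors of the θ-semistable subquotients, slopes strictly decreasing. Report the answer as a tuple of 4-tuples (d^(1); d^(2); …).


Barcode: M ≅ I[1,1]^2, I[1,2], I[1,4], I[4,4]^3. HN layers by μ_θ (4 steps, strictly decreasing):
  μ^(1)=21; μ^(2)=9/2; μ^(3)=-1; μ^(4)=-12

((2, 0, 0, 0); (0, 0, 1, 1); (0, 0, 0, 3); (2, 2, 0, 0))


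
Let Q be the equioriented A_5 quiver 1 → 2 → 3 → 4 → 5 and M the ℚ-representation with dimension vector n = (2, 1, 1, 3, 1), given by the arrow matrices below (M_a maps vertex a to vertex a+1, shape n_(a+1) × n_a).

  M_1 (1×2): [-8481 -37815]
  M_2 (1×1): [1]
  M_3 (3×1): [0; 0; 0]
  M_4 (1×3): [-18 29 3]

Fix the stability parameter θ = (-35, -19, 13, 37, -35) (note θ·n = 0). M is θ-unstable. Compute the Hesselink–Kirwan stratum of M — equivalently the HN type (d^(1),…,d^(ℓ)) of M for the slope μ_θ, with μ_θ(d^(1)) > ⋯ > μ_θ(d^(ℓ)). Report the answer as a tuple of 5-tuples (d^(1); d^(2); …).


Via rank(M_{q-1}∘⋯∘M_p): M ≅ I[1,1], I[1,3], I[4,4]^2, I[4,5].
μ_θ-semistable layers: μ^(1)=37; μ^(2)=13; μ^(3)=1; μ^(4)=-19; μ^(5)=-35

((0, 0, 0, 2, 0); (0, 0, 1, 0, 0); (0, 0, 0, 1, 1); (0, 1, 0, 0, 0); (2, 0, 0, 0, 0))


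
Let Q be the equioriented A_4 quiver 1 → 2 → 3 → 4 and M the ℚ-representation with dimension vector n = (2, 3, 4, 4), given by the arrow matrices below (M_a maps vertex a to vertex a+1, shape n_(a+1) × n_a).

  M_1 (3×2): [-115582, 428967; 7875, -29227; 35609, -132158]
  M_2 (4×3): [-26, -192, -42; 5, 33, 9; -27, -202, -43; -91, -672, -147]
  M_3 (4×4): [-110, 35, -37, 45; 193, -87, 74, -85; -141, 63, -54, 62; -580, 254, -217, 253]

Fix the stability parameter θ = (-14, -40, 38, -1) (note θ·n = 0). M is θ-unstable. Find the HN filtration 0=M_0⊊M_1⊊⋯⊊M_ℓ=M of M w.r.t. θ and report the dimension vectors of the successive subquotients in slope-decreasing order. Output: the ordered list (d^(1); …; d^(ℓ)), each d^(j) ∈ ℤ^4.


Interval decomposition of M: I[1,2], I[1,4], I[2,4], I[3,4]^2.
HN type (ℓ=3): μ^(1)=37/2; μ^(2)=-27; μ^(3)=-40

((0, 0, 4, 4); (2, 2, 0, 0); (0, 1, 0, 0))


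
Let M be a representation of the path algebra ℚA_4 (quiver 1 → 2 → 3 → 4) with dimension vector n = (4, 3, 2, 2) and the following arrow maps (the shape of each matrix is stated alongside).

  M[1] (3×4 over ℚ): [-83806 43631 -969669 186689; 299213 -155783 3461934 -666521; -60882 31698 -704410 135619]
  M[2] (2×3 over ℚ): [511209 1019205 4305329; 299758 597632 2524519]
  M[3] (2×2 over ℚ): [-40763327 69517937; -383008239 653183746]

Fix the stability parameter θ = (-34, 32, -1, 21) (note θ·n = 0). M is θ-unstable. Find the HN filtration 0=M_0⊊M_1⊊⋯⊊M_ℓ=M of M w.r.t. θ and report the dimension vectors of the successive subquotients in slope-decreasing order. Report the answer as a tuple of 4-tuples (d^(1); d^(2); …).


Barcode: M ≅ I[1,1], I[1,2], I[1,4]^2. HN layers by μ_θ (4 steps, strictly decreasing):
  μ^(1)=32; μ^(2)=21; μ^(3)=31/2; μ^(4)=-34

((0, 1, 0, 0); (0, 0, 0, 2); (0, 2, 2, 0); (4, 0, 0, 0))


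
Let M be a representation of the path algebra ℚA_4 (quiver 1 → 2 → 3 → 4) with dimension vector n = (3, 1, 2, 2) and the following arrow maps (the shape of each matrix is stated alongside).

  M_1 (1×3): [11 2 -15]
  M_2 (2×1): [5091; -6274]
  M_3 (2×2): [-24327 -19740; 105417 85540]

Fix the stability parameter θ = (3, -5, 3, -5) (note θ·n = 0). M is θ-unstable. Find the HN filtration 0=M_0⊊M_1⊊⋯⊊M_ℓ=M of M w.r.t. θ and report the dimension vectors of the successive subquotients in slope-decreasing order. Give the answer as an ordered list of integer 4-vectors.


Interval decomposition of M: I[1,1]^2, I[1,4], I[3,3], I[4,4].
HN type (ℓ=3): μ^(1)=3; μ^(2)=-1; μ^(3)=-5

((2, 0, 1, 0); (1, 1, 1, 1); (0, 0, 0, 1))


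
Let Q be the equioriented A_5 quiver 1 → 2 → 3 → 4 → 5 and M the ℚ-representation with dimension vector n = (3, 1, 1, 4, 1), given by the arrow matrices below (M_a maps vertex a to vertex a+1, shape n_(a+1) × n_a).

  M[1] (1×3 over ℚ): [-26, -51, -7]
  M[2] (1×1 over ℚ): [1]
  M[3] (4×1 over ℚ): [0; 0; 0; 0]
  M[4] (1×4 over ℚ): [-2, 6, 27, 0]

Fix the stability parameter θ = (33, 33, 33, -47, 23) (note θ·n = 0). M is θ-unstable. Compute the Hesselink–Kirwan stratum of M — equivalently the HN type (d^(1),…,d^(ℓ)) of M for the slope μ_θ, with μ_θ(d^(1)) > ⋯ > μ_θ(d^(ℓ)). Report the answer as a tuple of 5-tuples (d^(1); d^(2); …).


Interval decomposition of M: I[1,1]^2, I[1,3], I[4,4]^3, I[4,5].
HN type (ℓ=3): μ^(1)=33; μ^(2)=23; μ^(3)=-47

((3, 1, 1, 0, 0); (0, 0, 0, 0, 1); (0, 0, 0, 4, 0))


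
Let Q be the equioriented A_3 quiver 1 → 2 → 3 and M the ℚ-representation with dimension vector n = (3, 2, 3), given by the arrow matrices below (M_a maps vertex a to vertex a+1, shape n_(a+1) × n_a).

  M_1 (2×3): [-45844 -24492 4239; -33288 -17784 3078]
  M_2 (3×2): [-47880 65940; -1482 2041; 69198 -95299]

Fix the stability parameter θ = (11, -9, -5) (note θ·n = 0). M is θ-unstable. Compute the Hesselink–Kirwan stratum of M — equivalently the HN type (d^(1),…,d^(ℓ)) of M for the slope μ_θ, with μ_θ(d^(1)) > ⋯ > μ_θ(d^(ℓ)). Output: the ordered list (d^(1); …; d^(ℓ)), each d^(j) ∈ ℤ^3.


Barcode: M ≅ I[1,1]^2, I[1,2], I[2,3], I[3,3]^2. HN layers by μ_θ (4 steps, strictly decreasing):
  μ^(1)=11; μ^(2)=1; μ^(3)=-5; μ^(4)=-9

((2, 0, 0); (1, 1, 0); (0, 0, 3); (0, 1, 0))


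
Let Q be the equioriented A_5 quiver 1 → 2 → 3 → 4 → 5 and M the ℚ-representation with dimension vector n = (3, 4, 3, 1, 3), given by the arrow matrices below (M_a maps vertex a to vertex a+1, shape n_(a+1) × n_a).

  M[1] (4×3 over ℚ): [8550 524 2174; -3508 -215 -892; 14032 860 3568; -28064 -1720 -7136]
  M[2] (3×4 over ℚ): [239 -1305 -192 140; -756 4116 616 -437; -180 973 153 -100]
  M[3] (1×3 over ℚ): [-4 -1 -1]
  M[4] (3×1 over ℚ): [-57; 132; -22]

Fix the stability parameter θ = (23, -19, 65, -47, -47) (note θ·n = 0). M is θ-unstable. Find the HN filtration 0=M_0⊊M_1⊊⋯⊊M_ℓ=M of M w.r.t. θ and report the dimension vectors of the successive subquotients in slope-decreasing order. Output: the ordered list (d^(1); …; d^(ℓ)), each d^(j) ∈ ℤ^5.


Interval decomposition of M: I[1,1], I[1,3], I[1,5], I[2,2], I[2,3], I[5,5]^2.
HN type (ℓ=6): μ^(1)=65; μ^(2)=23; μ^(3)=2; μ^(4)=-5; μ^(5)=-19; μ^(6)=-47

((0, 0, 2, 0, 0); (1, 0, 0, 0, 0); (1, 1, 0, 0, 0); (1, 1, 1, 1, 1); (0, 2, 0, 0, 0); (0, 0, 0, 0, 2))


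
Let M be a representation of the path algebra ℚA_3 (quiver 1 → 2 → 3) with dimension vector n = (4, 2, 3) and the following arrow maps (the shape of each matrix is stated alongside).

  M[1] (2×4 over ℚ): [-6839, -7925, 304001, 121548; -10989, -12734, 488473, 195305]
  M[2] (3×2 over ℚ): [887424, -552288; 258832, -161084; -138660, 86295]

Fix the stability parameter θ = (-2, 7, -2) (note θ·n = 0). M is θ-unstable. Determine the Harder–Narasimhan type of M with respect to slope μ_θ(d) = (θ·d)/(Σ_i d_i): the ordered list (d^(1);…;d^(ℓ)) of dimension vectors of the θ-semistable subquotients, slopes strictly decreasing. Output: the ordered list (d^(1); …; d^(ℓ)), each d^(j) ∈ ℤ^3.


Barcode: M ≅ I[1,1]^2, I[1,2], I[1,3], I[3,3]^2. HN layers by μ_θ (3 steps, strictly decreasing):
  μ^(1)=7; μ^(2)=5/2; μ^(3)=-2

((0, 1, 0); (0, 1, 1); (4, 0, 2))


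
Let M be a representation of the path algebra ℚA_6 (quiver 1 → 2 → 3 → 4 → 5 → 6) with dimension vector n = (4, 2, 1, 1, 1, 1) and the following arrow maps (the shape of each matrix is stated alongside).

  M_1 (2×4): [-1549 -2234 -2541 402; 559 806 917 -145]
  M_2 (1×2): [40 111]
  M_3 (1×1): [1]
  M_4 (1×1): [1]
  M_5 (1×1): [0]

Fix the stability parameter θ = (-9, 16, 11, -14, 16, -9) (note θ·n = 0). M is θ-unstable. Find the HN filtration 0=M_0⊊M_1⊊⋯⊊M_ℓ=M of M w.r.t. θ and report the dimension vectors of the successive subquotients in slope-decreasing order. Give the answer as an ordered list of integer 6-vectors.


Barcode: M ≅ I[1,1]^2, I[1,2], I[1,5], I[6,6]. HN layers by μ_θ (3 steps, strictly decreasing):
  μ^(1)=16; μ^(2)=13/3; μ^(3)=-9

((0, 1, 0, 0, 1, 0); (0, 1, 1, 1, 0, 0); (4, 0, 0, 0, 0, 1))


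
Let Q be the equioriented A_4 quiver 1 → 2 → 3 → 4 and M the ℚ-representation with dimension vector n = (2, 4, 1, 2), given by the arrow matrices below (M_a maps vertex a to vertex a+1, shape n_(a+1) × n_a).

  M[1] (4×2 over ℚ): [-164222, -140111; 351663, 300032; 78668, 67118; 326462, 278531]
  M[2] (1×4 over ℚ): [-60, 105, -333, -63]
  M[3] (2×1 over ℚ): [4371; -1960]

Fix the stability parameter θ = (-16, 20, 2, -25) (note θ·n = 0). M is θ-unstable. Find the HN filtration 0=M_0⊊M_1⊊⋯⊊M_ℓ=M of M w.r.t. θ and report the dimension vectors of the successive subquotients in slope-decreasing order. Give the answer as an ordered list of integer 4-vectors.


Interval decomposition of M: I[1,2], I[1,4], I[2,2]^2, I[4,4].
HN type (ℓ=4): μ^(1)=20; μ^(2)=-1; μ^(3)=-16; μ^(4)=-25

((0, 3, 0, 0); (0, 1, 1, 1); (2, 0, 0, 0); (0, 0, 0, 1))


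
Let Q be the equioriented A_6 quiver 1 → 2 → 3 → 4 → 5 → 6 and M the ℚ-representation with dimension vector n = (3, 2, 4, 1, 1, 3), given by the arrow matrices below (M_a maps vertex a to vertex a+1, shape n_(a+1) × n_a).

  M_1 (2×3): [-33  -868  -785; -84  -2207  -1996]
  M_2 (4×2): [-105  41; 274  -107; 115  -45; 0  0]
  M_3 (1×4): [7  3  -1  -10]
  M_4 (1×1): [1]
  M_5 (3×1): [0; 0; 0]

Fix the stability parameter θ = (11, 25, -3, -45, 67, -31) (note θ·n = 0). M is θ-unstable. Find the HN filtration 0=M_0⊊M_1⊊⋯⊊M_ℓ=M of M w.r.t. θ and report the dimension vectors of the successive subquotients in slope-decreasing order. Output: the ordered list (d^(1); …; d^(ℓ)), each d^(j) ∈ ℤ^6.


Interval decomposition of M: I[1,1], I[1,3], I[1,5], I[3,3]^2, I[6,6]^3.
HN type (ℓ=4): μ^(1)=67; μ^(2)=11; μ^(3)=-3; μ^(4)=-31

((0, 0, 0, 0, 1, 0); (2, 1, 1, 0, 0, 0); (1, 1, 3, 1, 0, 0); (0, 0, 0, 0, 0, 3))


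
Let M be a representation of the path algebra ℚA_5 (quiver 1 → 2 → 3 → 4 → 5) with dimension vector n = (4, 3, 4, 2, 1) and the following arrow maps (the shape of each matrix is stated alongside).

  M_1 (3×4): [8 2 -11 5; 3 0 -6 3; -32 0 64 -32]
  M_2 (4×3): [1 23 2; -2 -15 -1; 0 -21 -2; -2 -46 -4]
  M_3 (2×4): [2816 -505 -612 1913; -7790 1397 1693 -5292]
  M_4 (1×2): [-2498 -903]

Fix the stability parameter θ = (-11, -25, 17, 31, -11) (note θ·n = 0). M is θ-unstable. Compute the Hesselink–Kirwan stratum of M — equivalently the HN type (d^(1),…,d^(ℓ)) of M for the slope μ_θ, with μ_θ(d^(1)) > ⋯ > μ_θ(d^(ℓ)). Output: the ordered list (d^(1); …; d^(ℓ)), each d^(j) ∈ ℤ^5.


Barcode: M ≅ I[1,1]^2, I[1,3], I[1,4], I[2,5], I[3,3]. HN layers by μ_θ (6 steps, strictly decreasing):
  μ^(1)=31; μ^(2)=17; μ^(3)=37/3; μ^(4)=-11; μ^(5)=-18; μ^(6)=-25

((0, 0, 0, 1, 0); (0, 0, 3, 0, 0); (0, 0, 1, 1, 1); (2, 0, 0, 0, 0); (2, 2, 0, 0, 0); (0, 1, 0, 0, 0))


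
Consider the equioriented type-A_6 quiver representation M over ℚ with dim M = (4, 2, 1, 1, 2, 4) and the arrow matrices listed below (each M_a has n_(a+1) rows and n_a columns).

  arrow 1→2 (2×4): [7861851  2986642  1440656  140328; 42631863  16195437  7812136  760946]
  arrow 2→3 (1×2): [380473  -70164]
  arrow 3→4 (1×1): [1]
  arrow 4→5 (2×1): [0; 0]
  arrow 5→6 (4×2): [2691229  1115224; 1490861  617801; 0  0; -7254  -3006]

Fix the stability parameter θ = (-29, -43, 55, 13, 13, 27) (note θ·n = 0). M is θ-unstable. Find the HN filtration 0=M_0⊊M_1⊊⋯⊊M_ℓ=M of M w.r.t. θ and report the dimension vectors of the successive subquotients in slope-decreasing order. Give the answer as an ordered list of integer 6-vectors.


Barcode: M ≅ I[1,1]^2, I[1,2], I[1,4], I[5,6]^2, I[6,6]^2. HN layers by μ_θ (5 steps, strictly decreasing):
  μ^(1)=34; μ^(2)=27; μ^(3)=13; μ^(4)=-29; μ^(5)=-36

((0, 0, 1, 1, 0, 0); (0, 0, 0, 0, 0, 4); (0, 0, 0, 0, 2, 0); (2, 0, 0, 0, 0, 0); (2, 2, 0, 0, 0, 0))


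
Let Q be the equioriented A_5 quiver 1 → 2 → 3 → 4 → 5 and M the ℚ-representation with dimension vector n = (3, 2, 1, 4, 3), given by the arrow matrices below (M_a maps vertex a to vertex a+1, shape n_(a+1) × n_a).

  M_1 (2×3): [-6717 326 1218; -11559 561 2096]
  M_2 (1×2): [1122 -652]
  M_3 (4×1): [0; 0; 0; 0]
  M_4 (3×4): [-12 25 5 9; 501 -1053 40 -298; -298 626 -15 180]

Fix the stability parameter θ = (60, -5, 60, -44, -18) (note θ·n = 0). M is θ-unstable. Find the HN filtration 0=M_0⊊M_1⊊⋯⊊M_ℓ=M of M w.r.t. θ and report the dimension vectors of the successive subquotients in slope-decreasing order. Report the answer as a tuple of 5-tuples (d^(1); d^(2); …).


Barcode: M ≅ I[1,1], I[1,2], I[1,3], I[4,4], I[4,5]^3. HN layers by μ_θ (4 steps, strictly decreasing):
  μ^(1)=60; μ^(2)=55/2; μ^(3)=-18; μ^(4)=-44

((1, 0, 1, 0, 0); (2, 2, 0, 0, 0); (0, 0, 0, 0, 3); (0, 0, 0, 4, 0))


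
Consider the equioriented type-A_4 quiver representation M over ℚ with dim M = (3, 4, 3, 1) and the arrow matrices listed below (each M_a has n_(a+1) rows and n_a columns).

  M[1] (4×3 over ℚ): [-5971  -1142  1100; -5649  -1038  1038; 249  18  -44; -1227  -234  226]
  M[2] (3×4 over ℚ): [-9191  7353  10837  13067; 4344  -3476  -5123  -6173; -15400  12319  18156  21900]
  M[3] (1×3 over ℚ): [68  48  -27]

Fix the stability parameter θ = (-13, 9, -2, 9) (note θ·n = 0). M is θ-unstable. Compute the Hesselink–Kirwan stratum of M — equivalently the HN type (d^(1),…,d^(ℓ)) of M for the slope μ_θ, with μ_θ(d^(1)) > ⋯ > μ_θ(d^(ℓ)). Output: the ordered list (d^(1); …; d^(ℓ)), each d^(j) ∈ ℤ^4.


Interval decomposition of M: I[1,1], I[1,3], I[1,4], I[2,2], I[2,3].
HN type (ℓ=3): μ^(1)=9; μ^(2)=7/2; μ^(3)=-13

((0, 1, 0, 1); (0, 3, 3, 0); (3, 0, 0, 0))


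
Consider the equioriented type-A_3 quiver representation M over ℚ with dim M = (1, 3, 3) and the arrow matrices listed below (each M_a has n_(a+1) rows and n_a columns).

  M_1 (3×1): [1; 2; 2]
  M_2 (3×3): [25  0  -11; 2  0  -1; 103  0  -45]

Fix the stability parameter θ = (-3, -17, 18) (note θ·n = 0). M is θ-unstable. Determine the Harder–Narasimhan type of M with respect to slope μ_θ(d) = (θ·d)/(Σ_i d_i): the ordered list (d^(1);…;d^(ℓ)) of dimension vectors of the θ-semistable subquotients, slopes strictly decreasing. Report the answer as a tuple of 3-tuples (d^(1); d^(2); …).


Interval decomposition of M: I[1,3], I[2,2], I[2,3], I[3,3].
HN type (ℓ=3): μ^(1)=18; μ^(2)=-10; μ^(3)=-17

((0, 0, 3); (1, 1, 0); (0, 2, 0))


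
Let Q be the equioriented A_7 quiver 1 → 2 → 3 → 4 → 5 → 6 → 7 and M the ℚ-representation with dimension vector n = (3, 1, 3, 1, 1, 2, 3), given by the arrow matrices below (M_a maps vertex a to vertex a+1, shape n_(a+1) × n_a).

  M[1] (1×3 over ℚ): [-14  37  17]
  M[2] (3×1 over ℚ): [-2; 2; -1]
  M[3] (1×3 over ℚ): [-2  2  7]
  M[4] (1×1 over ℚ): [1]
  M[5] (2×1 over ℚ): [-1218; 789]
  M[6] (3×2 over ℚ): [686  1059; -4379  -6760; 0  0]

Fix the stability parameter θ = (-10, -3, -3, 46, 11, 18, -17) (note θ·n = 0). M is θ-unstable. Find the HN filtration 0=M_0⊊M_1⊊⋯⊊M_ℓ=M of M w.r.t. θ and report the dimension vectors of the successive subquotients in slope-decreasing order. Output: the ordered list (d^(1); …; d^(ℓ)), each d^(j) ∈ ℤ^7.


Interval decomposition of M: I[1,1]^2, I[1,7], I[3,3]^2, I[6,7], I[7,7].
HN type (ℓ=5): μ^(1)=29/2; μ^(2)=1/2; μ^(3)=-3; μ^(4)=-10; μ^(5)=-17

((0, 0, 0, 1, 1, 1, 1); (0, 0, 0, 0, 0, 1, 1); (0, 1, 3, 0, 0, 0, 0); (3, 0, 0, 0, 0, 0, 0); (0, 0, 0, 0, 0, 0, 1))


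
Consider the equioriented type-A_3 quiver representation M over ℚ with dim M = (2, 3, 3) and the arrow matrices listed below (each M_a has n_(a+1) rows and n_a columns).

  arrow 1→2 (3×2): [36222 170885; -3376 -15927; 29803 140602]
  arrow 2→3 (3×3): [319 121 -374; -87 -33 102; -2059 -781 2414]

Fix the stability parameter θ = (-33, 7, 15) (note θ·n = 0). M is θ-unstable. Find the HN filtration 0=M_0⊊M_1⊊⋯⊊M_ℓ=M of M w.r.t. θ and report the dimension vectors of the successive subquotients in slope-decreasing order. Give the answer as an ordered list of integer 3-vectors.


Via rank(M_{q-1}∘⋯∘M_p): M ≅ I[1,2]^2, I[2,3], I[3,3]^2.
μ_θ-semistable layers: μ^(1)=15; μ^(2)=7; μ^(3)=-33

((0, 0, 3); (0, 3, 0); (2, 0, 0))


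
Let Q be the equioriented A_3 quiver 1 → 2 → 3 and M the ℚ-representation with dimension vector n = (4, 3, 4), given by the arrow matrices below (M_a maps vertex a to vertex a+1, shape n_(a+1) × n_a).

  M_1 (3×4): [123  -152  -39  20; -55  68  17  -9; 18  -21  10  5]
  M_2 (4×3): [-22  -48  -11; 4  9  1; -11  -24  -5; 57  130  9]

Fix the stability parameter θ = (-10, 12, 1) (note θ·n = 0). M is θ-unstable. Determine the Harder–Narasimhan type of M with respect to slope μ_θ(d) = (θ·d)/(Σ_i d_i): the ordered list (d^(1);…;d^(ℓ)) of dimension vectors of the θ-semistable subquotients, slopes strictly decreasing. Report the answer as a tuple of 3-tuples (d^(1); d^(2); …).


Interval decomposition of M: I[1,1], I[1,3]^3, I[3,3].
HN type (ℓ=3): μ^(1)=13/2; μ^(2)=1; μ^(3)=-10

((0, 3, 3); (0, 0, 1); (4, 0, 0))


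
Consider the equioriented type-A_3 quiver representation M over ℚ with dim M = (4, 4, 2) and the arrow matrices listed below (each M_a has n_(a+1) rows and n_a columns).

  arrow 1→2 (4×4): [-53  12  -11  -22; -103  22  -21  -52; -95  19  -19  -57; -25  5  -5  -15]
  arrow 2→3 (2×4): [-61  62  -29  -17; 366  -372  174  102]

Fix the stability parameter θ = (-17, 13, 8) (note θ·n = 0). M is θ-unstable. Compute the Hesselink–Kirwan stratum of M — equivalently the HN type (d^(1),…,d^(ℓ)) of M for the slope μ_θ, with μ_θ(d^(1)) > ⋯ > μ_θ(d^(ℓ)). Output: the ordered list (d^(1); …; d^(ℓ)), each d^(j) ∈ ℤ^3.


Barcode: M ≅ I[1,1]^2, I[1,2], I[1,3], I[2,2]^2, I[3,3]. HN layers by μ_θ (4 steps, strictly decreasing):
  μ^(1)=13; μ^(2)=21/2; μ^(3)=8; μ^(4)=-17

((0, 3, 0); (0, 1, 1); (0, 0, 1); (4, 0, 0))


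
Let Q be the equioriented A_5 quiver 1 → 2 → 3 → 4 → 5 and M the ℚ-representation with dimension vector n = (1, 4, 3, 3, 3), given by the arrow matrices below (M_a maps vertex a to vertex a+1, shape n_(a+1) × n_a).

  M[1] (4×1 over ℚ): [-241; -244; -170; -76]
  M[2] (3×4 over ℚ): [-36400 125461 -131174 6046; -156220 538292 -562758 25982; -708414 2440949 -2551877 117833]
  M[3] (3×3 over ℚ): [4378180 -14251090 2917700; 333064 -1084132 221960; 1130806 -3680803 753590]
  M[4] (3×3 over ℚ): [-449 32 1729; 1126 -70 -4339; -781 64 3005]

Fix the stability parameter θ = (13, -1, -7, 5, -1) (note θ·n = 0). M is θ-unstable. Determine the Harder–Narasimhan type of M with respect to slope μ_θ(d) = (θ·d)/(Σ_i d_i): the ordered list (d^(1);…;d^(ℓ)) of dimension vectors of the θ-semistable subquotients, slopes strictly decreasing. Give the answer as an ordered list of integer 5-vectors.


Barcode: M ≅ I[1,2], I[2,2], I[2,3]^2, I[3,5], I[4,4], I[4,5], I[5,5]. HN layers by μ_θ (6 steps, strictly decreasing):
  μ^(1)=6; μ^(2)=5; μ^(3)=2; μ^(4)=-1; μ^(5)=-4; μ^(6)=-7

((1, 1, 0, 0, 0); (0, 0, 0, 1, 0); (0, 0, 0, 2, 2); (0, 1, 0, 0, 1); (0, 2, 2, 0, 0); (0, 0, 1, 0, 0))


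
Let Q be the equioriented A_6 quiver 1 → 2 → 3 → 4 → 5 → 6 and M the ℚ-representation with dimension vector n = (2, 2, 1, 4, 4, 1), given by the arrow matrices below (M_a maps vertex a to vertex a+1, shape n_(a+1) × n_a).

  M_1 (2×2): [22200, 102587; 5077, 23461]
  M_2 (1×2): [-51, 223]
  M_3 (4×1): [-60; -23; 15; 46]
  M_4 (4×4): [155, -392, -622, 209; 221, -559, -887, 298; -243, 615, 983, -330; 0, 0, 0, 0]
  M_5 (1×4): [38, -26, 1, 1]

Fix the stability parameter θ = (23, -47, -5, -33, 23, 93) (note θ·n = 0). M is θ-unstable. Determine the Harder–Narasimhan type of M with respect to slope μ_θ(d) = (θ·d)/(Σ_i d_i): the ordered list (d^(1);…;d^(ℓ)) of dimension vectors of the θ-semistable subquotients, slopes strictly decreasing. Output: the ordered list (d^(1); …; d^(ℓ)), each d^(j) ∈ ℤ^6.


Barcode: M ≅ I[1,2], I[1,4], I[4,5]^2, I[4,6], I[5,5]. HN layers by μ_θ (5 steps, strictly decreasing):
  μ^(1)=93; μ^(2)=23; μ^(3)=-12; μ^(4)=-31/2; μ^(5)=-33

((0, 0, 0, 0, 0, 1); (0, 0, 0, 0, 4, 0); (1, 1, 0, 0, 0, 0); (1, 1, 1, 1, 0, 0); (0, 0, 0, 3, 0, 0))


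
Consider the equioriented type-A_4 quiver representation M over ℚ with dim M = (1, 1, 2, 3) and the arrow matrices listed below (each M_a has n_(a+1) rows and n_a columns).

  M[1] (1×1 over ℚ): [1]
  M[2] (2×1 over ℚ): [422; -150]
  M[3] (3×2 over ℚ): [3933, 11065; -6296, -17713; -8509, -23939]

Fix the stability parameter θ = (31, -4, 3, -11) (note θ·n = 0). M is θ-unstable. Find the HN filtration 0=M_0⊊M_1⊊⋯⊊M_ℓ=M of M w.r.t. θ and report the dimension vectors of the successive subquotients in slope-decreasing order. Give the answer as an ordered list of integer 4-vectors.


Via rank(M_{q-1}∘⋯∘M_p): M ≅ I[1,4], I[3,4], I[4,4].
μ_θ-semistable layers: μ^(1)=19/4; μ^(2)=-4; μ^(3)=-11

((1, 1, 1, 1); (0, 0, 1, 1); (0, 0, 0, 1))


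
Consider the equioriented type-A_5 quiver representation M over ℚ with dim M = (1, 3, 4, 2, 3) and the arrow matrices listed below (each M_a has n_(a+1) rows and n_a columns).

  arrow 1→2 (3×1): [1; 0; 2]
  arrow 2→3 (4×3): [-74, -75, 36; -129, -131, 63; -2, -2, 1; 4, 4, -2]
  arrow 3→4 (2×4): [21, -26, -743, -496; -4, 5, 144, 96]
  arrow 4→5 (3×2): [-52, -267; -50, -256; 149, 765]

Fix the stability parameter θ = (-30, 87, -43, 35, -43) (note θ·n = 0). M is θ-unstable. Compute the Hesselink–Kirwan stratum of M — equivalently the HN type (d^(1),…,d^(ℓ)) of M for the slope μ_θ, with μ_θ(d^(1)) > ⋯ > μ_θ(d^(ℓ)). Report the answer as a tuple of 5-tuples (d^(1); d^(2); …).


Interval decomposition of M: I[1,5], I[2,3], I[2,5], I[3,3], I[5,5].
HN type (ℓ=4): μ^(1)=22; μ^(2)=9; μ^(3)=-30; μ^(4)=-43

((0, 1, 1, 0, 0); (0, 2, 2, 2, 2); (1, 0, 0, 0, 0); (0, 0, 1, 0, 1))
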